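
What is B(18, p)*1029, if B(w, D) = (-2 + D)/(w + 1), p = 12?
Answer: 10290/19 ≈ 541.58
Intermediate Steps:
B(w, D) = (-2 + D)/(1 + w)
B(18, p)*1029 = ((-2 + 12)/(1 + 18))*1029 = (10/19)*1029 = 10290/19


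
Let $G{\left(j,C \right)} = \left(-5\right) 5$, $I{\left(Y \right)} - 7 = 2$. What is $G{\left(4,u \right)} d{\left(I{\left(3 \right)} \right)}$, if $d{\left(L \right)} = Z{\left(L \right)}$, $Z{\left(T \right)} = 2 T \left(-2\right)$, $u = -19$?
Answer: $900$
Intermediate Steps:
$I{\left(Y \right)} = 9$ ($I{\left(Y \right)} = 7 + 2 = 9$)
$Z{\left(T \right)} = - 4 T$
$d{\left(L \right)} = - 4 L$
$G{\left(j,C \right)} = -25$
$G{\left(4,u \right)} d{\left(I{\left(3 \right)} \right)} = - 25 \left(\left(-4\right) 9\right) = \left(-25\right) \left(-36\right) = 900$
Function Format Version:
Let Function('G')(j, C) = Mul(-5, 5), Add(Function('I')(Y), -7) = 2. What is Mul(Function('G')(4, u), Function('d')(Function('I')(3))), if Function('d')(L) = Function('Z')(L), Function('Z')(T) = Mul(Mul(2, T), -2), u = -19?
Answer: 900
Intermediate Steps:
Function('I')(Y) = 9 (Function('I')(Y) = Add(7, 2) = 9)
Function('Z')(T) = Mul(-4, T)
Function('d')(L) = Mul(-4, L)
Function('G')(j, C) = -25
Mul(Function('G')(4, u), Function('d')(Function('I')(3))) = Mul(-25, Mul(-4, 9)) = Mul(-25, -36) = 900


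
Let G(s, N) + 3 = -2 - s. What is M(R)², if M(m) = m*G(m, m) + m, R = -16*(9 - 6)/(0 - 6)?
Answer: 9216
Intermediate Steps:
G(s, N) = -5 - s (G(s, N) = -3 + (-2 - s) = -5 - s)
R = 8 (R = -16/((-6/3)) = -16/((-6*⅓)) = -16/(-2) = -16*(-½) = 8)
M(m) = m + m*(-5 - m) (M(m) = m*(-5 - m) + m = m + m*(-5 - m))
M(R)² = (-1*8*(4 + 8))² = (-1*8*12)² = (-96)² = 9216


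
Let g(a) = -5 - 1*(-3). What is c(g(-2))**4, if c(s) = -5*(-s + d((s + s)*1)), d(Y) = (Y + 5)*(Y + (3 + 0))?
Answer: 625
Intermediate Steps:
g(a) = -2 (g(a) = -5 + 3 = -2)
d(Y) = (3 + Y)*(5 + Y) (d(Y) = (5 + Y)*(Y + 3) = (5 + Y)*(3 + Y) = (3 + Y)*(5 + Y))
c(s) = -75 - 75*s - 20*s**2 (c(s) = -5*(-s + (15 + ((s + s)*1)**2 + 8*((s + s)*1))) = -5*(-s + (15 + ((2*s)*1)**2 + 8*((2*s)*1))) = -5*(-s + (15 + (2*s)**2 + 8*(2*s))) = -5*(-s + (15 + 4*s**2 + 16*s)) = -5*(15 + 4*s**2 + 15*s) = -75 - 75*s - 20*s**2)
c(g(-2))**4 = (-75 - 75*(-2) - 20*(-2)**2)**4 = (-75 + 150 - 20*4)**4 = (-75 + 150 - 80)**4 = (-5)**4 = 625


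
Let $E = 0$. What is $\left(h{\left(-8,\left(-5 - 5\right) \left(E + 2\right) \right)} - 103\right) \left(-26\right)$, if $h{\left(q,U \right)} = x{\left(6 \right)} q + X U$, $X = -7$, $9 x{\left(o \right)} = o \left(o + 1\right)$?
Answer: $\frac{26}{3} \approx 8.6667$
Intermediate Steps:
$x{\left(o \right)} = \frac{o \left(1 + o\right)}{9}$ ($x{\left(o \right)} = \frac{o \left(o + 1\right)}{9} = \frac{o \left(1 + o\right)}{9}$)
$h{\left(q,U \right)} = - 7 U + \frac{14 q}{3}$ ($h{\left(q,U \right)} = \frac{1}{9} \cdot 6 \left(1 + 6\right) q - 7 U = \frac{1}{9} \cdot 6 \cdot 7 q - 7 U = \frac{14 q}{3} - 7 U = - 7 U + \frac{14 q}{3}$)
$\left(h{\left(-8,\left(-5 - 5\right) \left(E + 2\right) \right)} - 103\right) \left(-26\right) = \left(\left(- 7 \left(-5 - 5\right) \left(0 + 2\right) + \frac{14}{3} \left(-8\right)\right) - 103\right) \left(-26\right) = \left(\left(- 7 \left(\left(-10\right) 2\right) - \frac{112}{3}\right) - 103\right) \left(-26\right) = \left(\left(\left(-7\right) \left(-20\right) - \frac{112}{3}\right) - 103\right) \left(-26\right) = \left(\left(140 - \frac{112}{3}\right) - 103\right) \left(-26\right) = \left(\frac{308}{3} - 103\right) \left(-26\right) = \left(- \frac{1}{3}\right) \left(-26\right) = \frac{26}{3}$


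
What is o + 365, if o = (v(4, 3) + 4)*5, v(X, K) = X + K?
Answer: 420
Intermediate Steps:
v(X, K) = K + X
o = 55 (o = ((3 + 4) + 4)*5 = (7 + 4)*5 = 11*5 = 55)
o + 365 = 55 + 365 = 420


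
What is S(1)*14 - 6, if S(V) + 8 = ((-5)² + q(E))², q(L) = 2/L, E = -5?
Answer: 208856/25 ≈ 8354.2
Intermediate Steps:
S(V) = 14929/25 (S(V) = -8 + ((-5)² + 2/(-5))² = -8 + (25 + 2*(-⅕))² = -8 + (25 - ⅖)² = -8 + (123/5)² = -8 + 15129/25 = 14929/25)
S(1)*14 - 6 = (14929/25)*14 - 6 = 209006/25 - 6 = 208856/25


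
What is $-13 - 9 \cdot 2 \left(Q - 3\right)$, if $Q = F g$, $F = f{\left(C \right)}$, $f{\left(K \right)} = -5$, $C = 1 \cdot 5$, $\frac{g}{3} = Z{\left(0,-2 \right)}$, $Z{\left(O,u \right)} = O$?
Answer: $41$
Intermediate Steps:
$g = 0$ ($g = 3 \cdot 0 = 0$)
$C = 5$
$F = -5$
$Q = 0$ ($Q = \left(-5\right) 0 = 0$)
$-13 - 9 \cdot 2 \left(Q - 3\right) = -13 - 9 \cdot 2 \left(0 - 3\right) = -13 - 9 \cdot 2 \left(-3\right) = -13 - -54 = -13 + 54 = 41$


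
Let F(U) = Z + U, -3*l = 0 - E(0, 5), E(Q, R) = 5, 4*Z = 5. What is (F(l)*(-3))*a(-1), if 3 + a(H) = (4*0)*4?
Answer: 105/4 ≈ 26.250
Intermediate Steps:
Z = 5/4 (Z = (1/4)*5 = 5/4 ≈ 1.2500)
l = 5/3 (l = -(0 - 1*5)/3 = -(0 - 5)/3 = -1/3*(-5) = 5/3 ≈ 1.6667)
a(H) = -3 (a(H) = -3 + (4*0)*4 = -3 + 0*4 = -3 + 0 = -3)
F(U) = 5/4 + U
(F(l)*(-3))*a(-1) = ((5/4 + 5/3)*(-3))*(-3) = ((35/12)*(-3))*(-3) = -35/4*(-3) = 105/4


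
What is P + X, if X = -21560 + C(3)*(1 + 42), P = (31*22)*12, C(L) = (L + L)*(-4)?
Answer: -14408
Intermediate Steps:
C(L) = -8*L (C(L) = (2*L)*(-4) = -8*L)
P = 8184 (P = 682*12 = 8184)
X = -22592 (X = -21560 + (-8*3)*(1 + 42) = -21560 - 24*43 = -21560 - 1032 = -22592)
P + X = 8184 - 22592 = -14408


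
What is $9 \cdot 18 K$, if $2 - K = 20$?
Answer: $-2916$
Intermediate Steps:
$K = -18$ ($K = 2 - 20 = -18$)
$9 \cdot 18 K = 9 \cdot 18 \left(-18\right) = 162 \left(-18\right) = -2916$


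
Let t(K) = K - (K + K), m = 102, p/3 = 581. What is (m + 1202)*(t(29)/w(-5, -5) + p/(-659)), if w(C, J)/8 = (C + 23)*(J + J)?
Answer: -406001867/118620 ≈ -3422.7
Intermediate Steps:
p = 1743 (p = 3*581 = 1743)
t(K) = -K (t(K) = K - 2*K = -K)
w(C, J) = 16*J*(23 + C) (w(C, J) = 8*((C + 23)*(J + J)) = 8*((23 + C)*(2*J)) = 8*(2*J*(23 + C)) = 16*J*(23 + C))
(m + 1202)*(t(29)/w(-5, -5) + p/(-659)) = (102 + 1202)*((-1*29)/((16*(-5)*(23 - 5))) + 1743/(-659)) = 1304*(-29/(16*(-5)*18) + 1743*(-1/659)) = 1304*(-29/(-1440) - 1743/659) = 1304*(-29*(-1/1440) - 1743/659) = 1304*(29/1440 - 1743/659) = 1304*(-2490809/948960) = -406001867/118620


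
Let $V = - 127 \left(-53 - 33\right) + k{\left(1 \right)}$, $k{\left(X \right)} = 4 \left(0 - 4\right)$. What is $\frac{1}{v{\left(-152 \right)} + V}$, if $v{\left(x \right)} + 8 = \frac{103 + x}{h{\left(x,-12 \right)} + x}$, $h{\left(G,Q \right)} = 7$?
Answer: $\frac{145}{1580259} \approx 9.1757 \cdot 10^{-5}$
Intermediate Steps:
$k{\left(X \right)} = -16$ ($k{\left(X \right)} = 4 \left(-4\right) = -16$)
$v{\left(x \right)} = -8 + \frac{103 + x}{7 + x}$
$V = 10906$ ($V = - 127 \left(-53 - 33\right) - 16 = \left(-127\right) \left(-86\right) - 16 = 10922 - 16 = 10906$)
$\frac{1}{v{\left(-152 \right)} + V} = \frac{1}{\frac{47 - -1064}{7 - 152} + 10906} = \frac{1}{\frac{47 + 1064}{-145} + 10906} = \frac{1}{\left(- \frac{1}{145}\right) 1111 + 10906} = \frac{1}{- \frac{1111}{145} + 10906} = \frac{1}{\frac{1580259}{145}} = \frac{145}{1580259}$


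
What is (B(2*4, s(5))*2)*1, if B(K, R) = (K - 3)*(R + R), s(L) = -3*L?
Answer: -300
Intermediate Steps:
B(K, R) = 2*R*(-3 + K) (B(K, R) = (-3 + K)*(2*R) = 2*R*(-3 + K))
(B(2*4, s(5))*2)*1 = ((2*(-3*5)*(-3 + 2*4))*2)*1 = ((2*(-15)*(-3 + 8))*2)*1 = ((2*(-15)*5)*2)*1 = -150*2*1 = -300*1 = -300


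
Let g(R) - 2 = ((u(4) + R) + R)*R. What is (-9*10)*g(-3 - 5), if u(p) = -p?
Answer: -14580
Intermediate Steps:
g(R) = 2 + R*(-4 + 2*R) (g(R) = 2 + ((-1*4 + R) + R)*R = 2 + ((-4 + R) + R)*R = 2 + (-4 + 2*R)*R = 2 + R*(-4 + 2*R))
(-9*10)*g(-3 - 5) = (-9*10)*(2 - 4*(-3 - 5) + 2*(-3 - 5)**2) = -90*(2 - 4*(-8) + 2*(-8)**2) = -90*(2 + 32 + 2*64) = -90*(2 + 32 + 128) = -90*162 = -14580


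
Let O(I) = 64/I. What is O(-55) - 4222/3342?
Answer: -223049/91905 ≈ -2.4270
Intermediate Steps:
O(-55) - 4222/3342 = 64/(-55) - 4222/3342 = 64*(-1/55) - 4222/3342 = -64/55 - 1*2111/1671 = -64/55 - 2111/1671 = -223049/91905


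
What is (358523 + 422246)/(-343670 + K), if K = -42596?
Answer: -780769/386266 ≈ -2.0213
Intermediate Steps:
(358523 + 422246)/(-343670 + K) = (358523 + 422246)/(-343670 - 42596) = 780769/(-386266) = 780769*(-1/386266) = -780769/386266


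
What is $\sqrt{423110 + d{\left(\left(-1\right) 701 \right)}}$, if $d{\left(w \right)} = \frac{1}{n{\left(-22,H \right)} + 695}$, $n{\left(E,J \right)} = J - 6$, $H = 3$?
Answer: $\frac{\sqrt{50653036933}}{346} \approx 650.47$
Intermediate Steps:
$n{\left(E,J \right)} = -6 + J$ ($n{\left(E,J \right)} = J - 6 = -6 + J$)
$d{\left(w \right)} = \frac{1}{692}$ ($d{\left(w \right)} = \frac{1}{\left(-6 + 3\right) + 695} = \frac{1}{-3 + 695} = \frac{1}{692}$)
$\sqrt{423110 + d{\left(\left(-1\right) 701 \right)}} = \sqrt{423110 + \frac{1}{692}} = \sqrt{\frac{292792121}{692}} = \frac{\sqrt{50653036933}}{346}$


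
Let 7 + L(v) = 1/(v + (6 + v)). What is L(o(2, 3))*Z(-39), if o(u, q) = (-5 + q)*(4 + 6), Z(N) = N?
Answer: 9321/34 ≈ 274.15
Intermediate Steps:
o(u, q) = -50 + 10*q (o(u, q) = (-5 + q)*10 = -50 + 10*q)
L(v) = -7 + 1/(6 + 2*v) (L(v) = -7 + 1/(v + (6 + v)) = -7 + 1/(6 + 2*v))
L(o(2, 3))*Z(-39) = ((-41 - 14*(-50 + 10*3))/(2*(3 + (-50 + 10*3))))*(-39) = ((-41 - 14*(-50 + 30))/(2*(3 + (-50 + 30))))*(-39) = ((-41 - 14*(-20))/(2*(3 - 20)))*(-39) = ((1/2)*(-41 + 280)/(-17))*(-39) = ((1/2)*(-1/17)*239)*(-39) = -239/34*(-39) = 9321/34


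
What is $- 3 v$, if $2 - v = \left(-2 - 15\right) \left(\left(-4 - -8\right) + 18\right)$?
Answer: $-1128$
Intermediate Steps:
$v = 376$ ($v = 2 - \left(-2 - 15\right) \left(\left(-4 - -8\right) + 18\right) = 2 - - 17 \left(\left(-4 + 8\right) + 18\right) = 2 - - 17 \left(4 + 18\right) = 2 - \left(-17\right) 22 = 2 - -374 = 2 + 374 = 376$)
$- 3 v = \left(-3\right) 376 = -1128$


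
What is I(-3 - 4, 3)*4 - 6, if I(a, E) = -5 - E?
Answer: -38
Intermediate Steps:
I(-3 - 4, 3)*4 - 6 = (-5 - 1*3)*4 - 6 = (-5 - 3)*4 - 6 = -8*4 - 6 = -32 - 6 = -38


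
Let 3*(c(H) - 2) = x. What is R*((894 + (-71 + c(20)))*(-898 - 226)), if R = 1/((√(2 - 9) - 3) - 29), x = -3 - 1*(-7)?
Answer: 89164672/3093 + 2786396*I*√7/3093 ≈ 28828.0 + 2383.5*I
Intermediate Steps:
x = 4 (x = -3 + 7 = 4)
c(H) = 10/3 (c(H) = 2 + (⅓)*4 = 2 + 4/3 = 10/3)
R = 1/(-32 + I*√7) (R = 1/((√(-7) - 3) - 29) = 1/((I*√7 - 3) - 29) = 1/((-3 + I*√7) - 29) = 1/(-32 + I*√7) ≈ -0.031038 - 0.0025662*I)
R*((894 + (-71 + c(20)))*(-898 - 226)) = (-32/1031 - I*√7/1031)*((894 + (-71 + 10/3))*(-898 - 226)) = (-32/1031 - I*√7/1031)*((894 - 203/3)*(-1124)) = (-32/1031 - I*√7/1031)*((2479/3)*(-1124)) = (-32/1031 - I*√7/1031)*(-2786396/3) = 89164672/3093 + 2786396*I*√7/3093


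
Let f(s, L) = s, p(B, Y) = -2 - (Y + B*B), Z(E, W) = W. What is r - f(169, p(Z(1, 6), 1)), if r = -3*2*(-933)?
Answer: 5429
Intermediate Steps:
p(B, Y) = -2 - Y - B² (p(B, Y) = -2 - (Y + B²) = -2 + (-Y - B²) = -2 - Y - B²)
r = 5598 (r = -6*(-933) = 5598)
r - f(169, p(Z(1, 6), 1)) = 5598 - 1*169 = 5598 - 169 = 5429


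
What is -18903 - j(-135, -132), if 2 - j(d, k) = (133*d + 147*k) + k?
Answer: -56396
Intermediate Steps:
j(d, k) = 2 - 148*k - 133*d (j(d, k) = 2 - ((133*d + 147*k) + k) = 2 - (133*d + 148*k) = 2 + (-148*k - 133*d) = 2 - 148*k - 133*d)
-18903 - j(-135, -132) = -18903 - (2 - 148*(-132) - 133*(-135)) = -18903 - (2 + 19536 + 17955) = -18903 - 1*37493 = -18903 - 37493 = -56396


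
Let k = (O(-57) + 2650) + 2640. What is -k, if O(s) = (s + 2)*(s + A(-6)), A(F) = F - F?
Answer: -8425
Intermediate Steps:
A(F) = 0
O(s) = s*(2 + s) (O(s) = (s + 2)*(s + 0) = (2 + s)*s = s*(2 + s))
k = 8425 (k = (-57*(2 - 57) + 2650) + 2640 = (-57*(-55) + 2650) + 2640 = (3135 + 2650) + 2640 = 5785 + 2640 = 8425)
-k = -1*8425 = -8425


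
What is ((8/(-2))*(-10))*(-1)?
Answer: -40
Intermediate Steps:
((8/(-2))*(-10))*(-1) = ((8*(-1/2))*(-10))*(-1) = -4*(-10)*(-1) = 40*(-1) = -40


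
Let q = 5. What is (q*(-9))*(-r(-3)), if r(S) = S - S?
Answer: 0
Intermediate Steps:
r(S) = 0
(q*(-9))*(-r(-3)) = (5*(-9))*(-1*0) = -45*0 = 0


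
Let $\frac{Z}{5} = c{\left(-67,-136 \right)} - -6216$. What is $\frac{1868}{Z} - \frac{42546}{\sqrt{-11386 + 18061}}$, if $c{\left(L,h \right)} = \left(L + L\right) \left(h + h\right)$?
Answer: $\frac{467}{53330} - \frac{14182 \sqrt{267}}{445} \approx -520.75$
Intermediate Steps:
$c{\left(L,h \right)} = 4 L h$ ($c{\left(L,h \right)} = 2 L 2 h = 4 L h$)
$Z = 213320$ ($Z = 5 \left(4 \left(-67\right) \left(-136\right) - -6216\right) = 5 \left(36448 + 6216\right) = 5 \cdot 42664 = 213320$)
$\frac{1868}{Z} - \frac{42546}{\sqrt{-11386 + 18061}} = \frac{1868}{213320} - \frac{42546}{\sqrt{-11386 + 18061}} = 1868 \cdot \frac{1}{213320} - \frac{42546}{\sqrt{6675}} = \frac{467}{53330} - \frac{42546}{5 \sqrt{267}} = \frac{467}{53330} - 42546 \frac{\sqrt{267}}{1335} = \frac{467}{53330} - \frac{14182 \sqrt{267}}{445}$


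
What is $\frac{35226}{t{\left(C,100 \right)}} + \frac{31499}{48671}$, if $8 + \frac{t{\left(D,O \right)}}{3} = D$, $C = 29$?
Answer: $\frac{27245541}{48671} \approx 559.79$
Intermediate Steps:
$t{\left(D,O \right)} = -24 + 3 D$
$\frac{35226}{t{\left(C,100 \right)}} + \frac{31499}{48671} = \frac{35226}{-24 + 3 \cdot 29} + \frac{31499}{48671} = \frac{35226}{-24 + 87} + 31499 \cdot \frac{1}{48671} = \frac{35226}{63} + \frac{31499}{48671} = 35226 \cdot \frac{1}{63} + \frac{31499}{48671} = \frac{3914}{7} + \frac{31499}{48671} = \frac{27245541}{48671}$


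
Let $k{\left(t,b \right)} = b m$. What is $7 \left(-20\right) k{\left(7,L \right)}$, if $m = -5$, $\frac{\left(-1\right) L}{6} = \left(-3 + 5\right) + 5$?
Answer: $-29400$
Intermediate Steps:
$L = -42$ ($L = - 6 \left(\left(-3 + 5\right) + 5\right) = - 6 \left(2 + 5\right) = \left(-6\right) 7 = -42$)
$k{\left(t,b \right)} = - 5 b$ ($k{\left(t,b \right)} = b \left(-5\right) = - 5 b$)
$7 \left(-20\right) k{\left(7,L \right)} = 7 \left(-20\right) \left(\left(-5\right) \left(-42\right)\right) = \left(-140\right) 210 = -29400$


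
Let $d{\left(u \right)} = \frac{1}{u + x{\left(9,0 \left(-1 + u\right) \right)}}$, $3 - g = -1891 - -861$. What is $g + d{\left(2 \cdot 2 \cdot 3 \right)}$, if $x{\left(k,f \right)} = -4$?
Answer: $\frac{8265}{8} \approx 1033.1$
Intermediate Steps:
$g = 1033$ ($g = 3 - \left(-1891 - -861\right) = 3 - \left(-1891 + 861\right) = 3 - -1030 = 3 + 1030 = 1033$)
$d{\left(u \right)} = \frac{1}{-4 + u}$ ($d{\left(u \right)} = \frac{1}{u - 4} = \frac{1}{-4 + u}$)
$g + d{\left(2 \cdot 2 \cdot 3 \right)} = 1033 + \frac{1}{-4 + 2 \cdot 2 \cdot 3} = 1033 + \frac{1}{-4 + 4 \cdot 3} = 1033 + \frac{1}{-4 + 12} = 1033 + \frac{1}{8} = \frac{8265}{8}$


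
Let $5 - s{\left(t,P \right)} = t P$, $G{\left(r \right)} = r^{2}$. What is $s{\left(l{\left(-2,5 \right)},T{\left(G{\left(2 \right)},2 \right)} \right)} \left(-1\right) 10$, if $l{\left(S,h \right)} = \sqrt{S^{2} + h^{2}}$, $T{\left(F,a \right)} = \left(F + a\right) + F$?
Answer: $-50 + 100 \sqrt{29} \approx 488.52$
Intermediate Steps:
$T{\left(F,a \right)} = a + 2 F$
$s{\left(t,P \right)} = 5 - P t$ ($s{\left(t,P \right)} = 5 - t P = 5 - P t$)
$s{\left(l{\left(-2,5 \right)},T{\left(G{\left(2 \right)},2 \right)} \right)} \left(-1\right) 10 = \left(5 - \left(2 + 2 \cdot 2^{2}\right) \sqrt{\left(-2\right)^{2} + 5^{2}}\right) \left(-1\right) 10 = \left(5 - \left(2 + 2 \cdot 4\right) \sqrt{4 + 25}\right) \left(-1\right) 10 = \left(5 - \left(2 + 8\right) \sqrt{29}\right) \left(-1\right) 10 = \left(5 - 10 \sqrt{29}\right) \left(-1\right) 10 = \left(-5 + 10 \sqrt{29}\right) 10 = -50 + 100 \sqrt{29}$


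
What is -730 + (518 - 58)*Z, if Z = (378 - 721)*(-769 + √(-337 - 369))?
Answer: 121332090 - 157780*I*√706 ≈ 1.2133e+8 - 4.1923e+6*I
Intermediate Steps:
Z = 263767 - 343*I*√706 (Z = -343*(-769 + √(-706)) = -343*(-769 + I*√706) = 263767 - 343*I*√706 ≈ 2.6377e+5 - 9113.7*I)
-730 + (518 - 58)*Z = -730 + (518 - 58)*(263767 - 343*I*√706) = -730 + 460*(263767 - 343*I*√706) = -730 + (121332820 - 157780*I*√706) = 121332090 - 157780*I*√706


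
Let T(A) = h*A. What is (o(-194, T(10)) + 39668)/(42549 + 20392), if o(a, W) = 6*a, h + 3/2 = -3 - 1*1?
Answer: 38504/62941 ≈ 0.61175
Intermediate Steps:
h = -11/2 (h = -3/2 + (-3 - 1*1) = -3/2 + (-3 - 1) = -3/2 - 4 = -11/2 ≈ -5.5000)
T(A) = -11*A/2
(o(-194, T(10)) + 39668)/(42549 + 20392) = (6*(-194) + 39668)/(42549 + 20392) = (-1164 + 39668)/62941 = 38504*(1/62941) = 38504/62941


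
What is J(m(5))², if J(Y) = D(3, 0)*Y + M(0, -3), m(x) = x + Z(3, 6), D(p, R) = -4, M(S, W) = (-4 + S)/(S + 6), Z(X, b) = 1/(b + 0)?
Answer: 4096/9 ≈ 455.11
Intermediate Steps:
Z(X, b) = 1/b
M(S, W) = (-4 + S)/(6 + S)
m(x) = ⅙ + x (m(x) = x + 1/6 = x + ⅙ = ⅙ + x)
J(Y) = -⅔ - 4*Y (J(Y) = -4*Y + (-4 + 0)/(6 + 0) = -4*Y - 4/6 = -4*Y + (⅙)*(-4) = -4*Y - ⅔ = -⅔ - 4*Y)
J(m(5))² = (-⅔ - 4*(⅙ + 5))² = (-⅔ - 4*31/6)² = (-⅔ - 62/3)² = (-64/3)² = 4096/9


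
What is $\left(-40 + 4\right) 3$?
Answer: $-108$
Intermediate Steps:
$\left(-40 + 4\right) 3 = \left(-36\right) 3 = -108$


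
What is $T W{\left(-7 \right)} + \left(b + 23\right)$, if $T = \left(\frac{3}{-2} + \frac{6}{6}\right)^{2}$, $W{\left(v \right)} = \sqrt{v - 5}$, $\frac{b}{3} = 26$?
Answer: $101 + \frac{i \sqrt{3}}{2} \approx 101.0 + 0.86602 i$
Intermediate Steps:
$b = 78$ ($b = 3 \cdot 26 = 78$)
$W{\left(v \right)} = \sqrt{-5 + v}$
$T = \frac{1}{4}$ ($T = \left(3 \left(- \frac{1}{2}\right) + 6 \cdot \frac{1}{6}\right)^{2} = \left(- \frac{3}{2} + 1\right)^{2} = \left(- \frac{1}{2}\right)^{2} = \frac{1}{4} \approx 0.25$)
$T W{\left(-7 \right)} + \left(b + 23\right) = \frac{\sqrt{-5 - 7}}{4} + \left(78 + 23\right) = \frac{\sqrt{-12}}{4} + 101 = \frac{2 i \sqrt{3}}{4} + 101 = \frac{i \sqrt{3}}{2} + 101 = 101 + \frac{i \sqrt{3}}{2}$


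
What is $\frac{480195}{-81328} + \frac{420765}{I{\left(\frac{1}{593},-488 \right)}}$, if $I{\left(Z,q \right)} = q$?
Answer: $- \frac{4306788885}{4961008} \approx -868.13$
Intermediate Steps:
$\frac{480195}{-81328} + \frac{420765}{I{\left(\frac{1}{593},-488 \right)}} = \frac{480195}{-81328} + \frac{420765}{-488} = 480195 \left(- \frac{1}{81328}\right) + 420765 \left(- \frac{1}{488}\right) = - \frac{480195}{81328} - \frac{420765}{488} = - \frac{4306788885}{4961008}$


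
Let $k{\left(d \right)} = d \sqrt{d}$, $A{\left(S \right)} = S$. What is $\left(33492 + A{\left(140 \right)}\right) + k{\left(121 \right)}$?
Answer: $34963$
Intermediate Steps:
$k{\left(d \right)} = d^{\frac{3}{2}}$
$\left(33492 + A{\left(140 \right)}\right) + k{\left(121 \right)} = \left(33492 + 140\right) + 121^{\frac{3}{2}} = 33632 + 1331 = 34963$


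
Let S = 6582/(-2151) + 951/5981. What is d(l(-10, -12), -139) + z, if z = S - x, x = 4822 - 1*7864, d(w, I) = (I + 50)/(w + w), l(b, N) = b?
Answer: 261037713293/85767540 ≈ 3043.5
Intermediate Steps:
d(w, I) = (50 + I)/(2*w) (d(w, I) = (50 + I)/((2*w)) = (50 + I)*(1/(2*w)) = (50 + I)/(2*w))
S = -12440447/4288377 (S = 6582*(-1/2151) + 951*(1/5981) = -2194/717 + 951/5981 = -12440447/4288377 ≈ -2.9010)
x = -3042 (x = 4822 - 7864 = -3042)
z = 13032802387/4288377 (z = -12440447/4288377 - 1*(-3042) = -12440447/4288377 + 3042 = 13032802387/4288377 ≈ 3039.1)
d(l(-10, -12), -139) + z = (½)*(50 - 139)/(-10) + 13032802387/4288377 = (½)*(-⅒)*(-89) + 13032802387/4288377 = 89/20 + 13032802387/4288377 = 261037713293/85767540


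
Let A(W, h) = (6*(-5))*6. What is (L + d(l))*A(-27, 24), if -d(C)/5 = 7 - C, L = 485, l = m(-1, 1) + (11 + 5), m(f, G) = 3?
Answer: -98100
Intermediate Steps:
l = 19 (l = 3 + (11 + 5) = 3 + 16 = 19)
d(C) = -35 + 5*C (d(C) = -5*(7 - C) = -35 + 5*C)
A(W, h) = -180 (A(W, h) = -30*6 = -180)
(L + d(l))*A(-27, 24) = (485 + (-35 + 5*19))*(-180) = (485 + (-35 + 95))*(-180) = (485 + 60)*(-180) = 545*(-180) = -98100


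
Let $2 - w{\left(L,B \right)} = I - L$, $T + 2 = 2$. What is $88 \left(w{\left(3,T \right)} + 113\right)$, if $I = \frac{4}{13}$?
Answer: $\frac{134640}{13} \approx 10357.0$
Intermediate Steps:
$T = 0$ ($T = -2 + 2 = 0$)
$I = \frac{4}{13}$ ($I = 4 \cdot \frac{1}{13} = \frac{4}{13} \approx 0.30769$)
$w{\left(L,B \right)} = \frac{22}{13} + L$ ($w{\left(L,B \right)} = 2 - \left(\frac{4}{13} - L\right) = 2 + \left(- \frac{4}{13} + L\right) = \frac{22}{13} + L$)
$88 \left(w{\left(3,T \right)} + 113\right) = 88 \left(\left(\frac{22}{13} + 3\right) + 113\right) = 88 \left(\frac{61}{13} + 113\right) = 88 \cdot \frac{1530}{13} = \frac{134640}{13}$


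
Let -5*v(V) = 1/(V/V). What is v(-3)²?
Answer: 1/25 ≈ 0.040000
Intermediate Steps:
v(V) = -⅕ (v(V) = -1/(5*(V/V)) = -⅕/1 = -⅕*1 = -⅕)
v(-3)² = (-⅕)² = 1/25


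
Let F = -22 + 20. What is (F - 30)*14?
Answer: -448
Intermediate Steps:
F = -2
(F - 30)*14 = (-2 - 30)*14 = -32*14 = -448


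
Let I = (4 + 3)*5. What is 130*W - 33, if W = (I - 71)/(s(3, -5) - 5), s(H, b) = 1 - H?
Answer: 4449/7 ≈ 635.57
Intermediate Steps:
I = 35 (I = 7*5 = 35)
W = 36/7 (W = (35 - 71)/((1 - 1*3) - 5) = -36/((1 - 3) - 5) = -36/(-2 - 5) = -36/(-7) = -36*(-1/7) = 36/7 ≈ 5.1429)
130*W - 33 = 130*(36/7) - 33 = 4680/7 - 33 = 4449/7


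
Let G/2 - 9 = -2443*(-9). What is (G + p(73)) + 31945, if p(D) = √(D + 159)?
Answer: 75937 + 2*√58 ≈ 75952.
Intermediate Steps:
p(D) = √(159 + D)
G = 43992 (G = 18 + 2*(-2443*(-9)) = 18 + 2*21987 = 18 + 43974 = 43992)
(G + p(73)) + 31945 = (43992 + √(159 + 73)) + 31945 = (43992 + √232) + 31945 = (43992 + 2*√58) + 31945 = 75937 + 2*√58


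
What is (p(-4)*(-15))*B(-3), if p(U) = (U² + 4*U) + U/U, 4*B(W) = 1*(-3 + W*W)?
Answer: -45/2 ≈ -22.500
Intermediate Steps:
B(W) = -¾ + W²/4 (B(W) = (1*(-3 + W*W))/4 = (1*(-3 + W²))/4 = (-3 + W²)/4 = -¾ + W²/4)
p(U) = 1 + U² + 4*U (p(U) = (U² + 4*U) + 1 = 1 + U² + 4*U)
(p(-4)*(-15))*B(-3) = ((1 + (-4)² + 4*(-4))*(-15))*(-¾ + (¼)*(-3)²) = ((1 + 16 - 16)*(-15))*(-¾ + (¼)*9) = (1*(-15))*(-¾ + 9/4) = -15*3/2 = -45/2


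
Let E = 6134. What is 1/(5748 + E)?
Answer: 1/11882 ≈ 8.4161e-5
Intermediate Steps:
1/(5748 + E) = 1/(5748 + 6134) = 1/11882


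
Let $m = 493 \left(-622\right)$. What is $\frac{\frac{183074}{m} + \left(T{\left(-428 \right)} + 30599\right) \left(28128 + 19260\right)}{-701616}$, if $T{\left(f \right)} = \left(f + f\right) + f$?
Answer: $- \frac{212993125456523}{107573869968} \approx -1980.0$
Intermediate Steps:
$m = -306646$
$T{\left(f \right)} = 3 f$ ($T{\left(f \right)} = 2 f + f = 3 f$)
$\frac{\frac{183074}{m} + \left(T{\left(-428 \right)} + 30599\right) \left(28128 + 19260\right)}{-701616} = \frac{\frac{183074}{-306646} + \left(3 \left(-428\right) + 30599\right) \left(28128 + 19260\right)}{-701616} = \left(183074 \left(- \frac{1}{306646}\right) + \left(-1284 + 30599\right) 47388\right) \left(- \frac{1}{701616}\right) = \left(- \frac{91537}{153323} + 29315 \cdot 47388\right) \left(- \frac{1}{701616}\right) = \left(- \frac{91537}{153323} + 1389179220\right) \left(- \frac{1}{701616}\right) = \frac{212993125456523}{153323} \left(- \frac{1}{701616}\right) = - \frac{212993125456523}{107573869968}$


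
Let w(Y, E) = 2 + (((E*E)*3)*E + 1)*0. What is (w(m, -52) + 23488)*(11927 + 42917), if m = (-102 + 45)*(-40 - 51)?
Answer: 1288285560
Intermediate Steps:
m = 5187 (m = -57*(-91) = 5187)
w(Y, E) = 2 (w(Y, E) = 2 + ((E²*3)*E + 1)*0 = 2 + ((3*E²)*E + 1)*0 = 2 + (3*E³ + 1)*0 = 2 + (1 + 3*E³)*0 = 2 + 0 = 2)
(w(m, -52) + 23488)*(11927 + 42917) = (2 + 23488)*(11927 + 42917) = 23490*54844 = 1288285560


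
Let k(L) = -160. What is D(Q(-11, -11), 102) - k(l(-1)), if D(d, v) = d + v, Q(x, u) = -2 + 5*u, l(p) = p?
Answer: 205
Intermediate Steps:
D(Q(-11, -11), 102) - k(l(-1)) = ((-2 + 5*(-11)) + 102) - 1*(-160) = ((-2 - 55) + 102) + 160 = (-57 + 102) + 160 = 45 + 160 = 205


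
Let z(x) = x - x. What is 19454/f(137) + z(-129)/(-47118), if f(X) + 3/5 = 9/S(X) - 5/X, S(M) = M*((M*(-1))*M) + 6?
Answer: -34265744408530/1121113457 ≈ -30564.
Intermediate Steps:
z(x) = 0
S(M) = 6 - M³ (S(M) = M*((-M)*M) + 6 = M*(-M²) + 6 = -M³ + 6 = 6 - M³)
f(X) = -⅗ - 5/X + 9/(6 - X³) (f(X) = -⅗ + (9/(6 - X³) - 5/X) = -⅗ + (-5/X + 9/(6 - X³)) = -⅗ - 5/X + 9/(6 - X³))
19454/f(137) + z(-129)/(-47118) = 19454/(((⅕)*(150 - 27*137 - 25*137³ - 3*137⁴)/(137*(-6 + 137³)))) + 0/(-47118) = 19454/(((⅕)*(1/137)*(150 - 3699 - 25*2571353 - 3*352275361)/(-6 + 2571353))) + 0*(-1/47118) = 19454/(((⅕)*(1/137)*(150 - 3699 - 64283825 - 1056826083)/2571347)) + 0 = 19454/(((⅕)*(1/137)*(1/2571347)*(-1121113457))) + 0 = 19454/(-1121113457/1761372695) + 0 = 19454*(-1761372695/1121113457) + 0 = -34265744408530/1121113457 + 0 = -34265744408530/1121113457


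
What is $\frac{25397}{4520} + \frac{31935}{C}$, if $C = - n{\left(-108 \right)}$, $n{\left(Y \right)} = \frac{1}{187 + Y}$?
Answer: $- \frac{11403324403}{4520} \approx -2.5229 \cdot 10^{6}$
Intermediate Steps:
$C = - \frac{1}{79}$ ($C = - \frac{1}{187 - 108} = - \frac{1}{79} \approx -0.012658$)
$\frac{25397}{4520} + \frac{31935}{C} = \frac{25397}{4520} + \frac{31935}{- \frac{1}{79}} = 25397 \cdot \frac{1}{4520} + 31935 \left(-79\right) = \frac{25397}{4520} - 2522865 = - \frac{11403324403}{4520}$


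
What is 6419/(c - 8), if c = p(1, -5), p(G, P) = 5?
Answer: -6419/3 ≈ -2139.7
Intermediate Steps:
c = 5
6419/(c - 8) = 6419/(5 - 8) = 6419/(-3) = 6419*(-⅓) = -6419/3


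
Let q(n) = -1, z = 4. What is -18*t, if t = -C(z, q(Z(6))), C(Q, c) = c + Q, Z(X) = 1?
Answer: 54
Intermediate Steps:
C(Q, c) = Q + c
t = -3 (t = -(4 - 1) = -1*3 = -3)
-18*t = -18*(-3) = 54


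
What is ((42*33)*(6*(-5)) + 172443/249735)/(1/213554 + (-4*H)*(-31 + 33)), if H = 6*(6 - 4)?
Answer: 739167972215926/1706620978835 ≈ 433.12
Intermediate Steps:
H = 12 (H = 6*2 = 12)
((42*33)*(6*(-5)) + 172443/249735)/(1/213554 + (-4*H)*(-31 + 33)) = ((42*33)*(6*(-5)) + 172443/249735)/(1/213554 + (-4*12)*(-31 + 33)) = (1386*(-30) + 172443*(1/249735))/(1/213554 - 48*2) = (-41580 + 57481/83245)/(1/213554 - 96) = -3461269619/(83245*(-20501183/213554)) = -3461269619/83245*(-213554/20501183) = 739167972215926/1706620978835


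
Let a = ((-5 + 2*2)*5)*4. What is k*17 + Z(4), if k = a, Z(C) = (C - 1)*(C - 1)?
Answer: -331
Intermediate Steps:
a = -20 (a = ((-5 + 4)*5)*4 = -1*5*4 = -5*4 = -20)
Z(C) = (-1 + C)**2 (Z(C) = (-1 + C)*(-1 + C) = (-1 + C)**2)
k = -20
k*17 + Z(4) = -20*17 + (-1 + 4)**2 = -340 + 3**2 = -340 + 9 = -331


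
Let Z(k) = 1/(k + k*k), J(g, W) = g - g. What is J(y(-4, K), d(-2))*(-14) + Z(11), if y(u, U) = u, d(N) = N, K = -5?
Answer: 1/132 ≈ 0.0075758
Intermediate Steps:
J(g, W) = 0
Z(k) = 1/(k + k²)
J(y(-4, K), d(-2))*(-14) + Z(11) = 0*(-14) + 1/(11*(1 + 11)) = 0 + (1/11)/12 = 0 + (1/11)*(1/12) = 0 + 1/132 = 1/132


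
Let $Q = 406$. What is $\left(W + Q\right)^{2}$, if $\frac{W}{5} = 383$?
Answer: $5387041$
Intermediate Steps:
$W = 1915$ ($W = 5 \cdot 383 = 1915$)
$\left(W + Q\right)^{2} = \left(1915 + 406\right)^{2} = 2321^{2} = 5387041$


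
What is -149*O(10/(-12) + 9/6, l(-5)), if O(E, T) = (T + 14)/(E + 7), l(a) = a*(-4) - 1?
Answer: -14751/23 ≈ -641.35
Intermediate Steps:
l(a) = -1 - 4*a (l(a) = -4*a - 1 = -1 - 4*a)
O(E, T) = (14 + T)/(7 + E)
-149*O(10/(-12) + 9/6, l(-5)) = -149*(14 + (-1 - 4*(-5)))/(7 + (10/(-12) + 9/6)) = -149*(14 + (-1 + 20))/(7 + (10*(-1/12) + 9*(⅙))) = -149*(14 + 19)/(7 + (-⅚ + 3/2)) = -149*33/(7 + ⅔) = -149*33/23/3 = -447*33/23 = -149*99/23 = -14751/23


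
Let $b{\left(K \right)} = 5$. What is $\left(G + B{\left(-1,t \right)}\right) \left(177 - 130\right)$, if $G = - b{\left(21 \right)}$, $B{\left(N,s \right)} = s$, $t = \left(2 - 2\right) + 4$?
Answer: $-47$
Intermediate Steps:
$t = 4$ ($t = 0 + 4 = 4$)
$G = -5$ ($G = \left(-1\right) 5 = -5$)
$\left(G + B{\left(-1,t \right)}\right) \left(177 - 130\right) = \left(-5 + 4\right) \left(177 - 130\right) = \left(-1\right) 47 = -47$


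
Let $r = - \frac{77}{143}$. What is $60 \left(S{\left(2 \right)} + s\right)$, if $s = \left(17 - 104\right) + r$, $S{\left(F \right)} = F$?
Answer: $- \frac{66720}{13} \approx -5132.3$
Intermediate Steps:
$r = - \frac{7}{13}$ ($r = \left(-77\right) \frac{1}{143} = - \frac{7}{13} \approx -0.53846$)
$s = - \frac{1138}{13}$ ($s = \left(17 - 104\right) - \frac{7}{13} = -87 - \frac{7}{13} = - \frac{1138}{13} \approx -87.538$)
$60 \left(S{\left(2 \right)} + s\right) = 60 \left(2 - \frac{1138}{13}\right) = 60 \left(- \frac{1112}{13}\right) = - \frac{66720}{13}$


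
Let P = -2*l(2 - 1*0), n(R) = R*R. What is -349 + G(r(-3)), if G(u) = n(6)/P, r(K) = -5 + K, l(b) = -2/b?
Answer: -331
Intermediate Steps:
n(R) = R**2
P = 2 (P = -(-4)/(2 - 1*0) = -(-4)/(2 + 0) = -(-4)/2 = -2*(-1) = 2)
G(u) = 18 (G(u) = 6**2/2 = 36*(1/2) = 18)
-349 + G(r(-3)) = -349 + 18 = -331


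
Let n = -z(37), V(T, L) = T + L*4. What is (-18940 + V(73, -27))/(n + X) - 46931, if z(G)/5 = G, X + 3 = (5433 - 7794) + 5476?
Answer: -137386012/2927 ≈ -46938.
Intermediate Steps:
X = 3112 (X = -3 + ((5433 - 7794) + 5476) = -3 + (-2361 + 5476) = -3 + 3115 = 3112)
z(G) = 5*G
V(T, L) = T + 4*L
n = -185 (n = -5*37 = -1*185 = -185)
(-18940 + V(73, -27))/(n + X) - 46931 = (-18940 + (73 + 4*(-27)))/(-185 + 3112) - 46931 = (-18940 + (73 - 108))/2927 - 46931 = (-18940 - 35)*(1/2927) - 46931 = -18975*1/2927 - 46931 = -18975/2927 - 46931 = -137386012/2927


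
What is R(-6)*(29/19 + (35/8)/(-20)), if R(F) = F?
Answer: -2385/304 ≈ -7.8454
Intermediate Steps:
R(-6)*(29/19 + (35/8)/(-20)) = -6*(29/19 + (35/8)/(-20)) = -6*(29*(1/19) + (35*(⅛))*(-1/20)) = -6*(29/19 + (35/8)*(-1/20)) = -6*(29/19 - 7/32) = -6*795/608 = -2385/304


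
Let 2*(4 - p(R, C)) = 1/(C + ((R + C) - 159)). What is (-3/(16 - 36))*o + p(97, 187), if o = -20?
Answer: 623/624 ≈ 0.99840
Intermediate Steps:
p(R, C) = 4 - 1/(2*(-159 + R + 2*C)) (p(R, C) = 4 - 1/(2*(C + ((R + C) - 159))) = 4 - 1/(2*(C + ((C + R) - 159))) = 4 - 1/(2*(C + (-159 + C + R))) = 4 - 1/(2*(-159 + R + 2*C)))
(-3/(16 - 36))*o + p(97, 187) = -3/(16 - 36)*(-20) + (-1273 + 8*97 + 16*187)/(2*(-159 + 97 + 2*187)) = -3/(-20)*(-20) + (-1273 + 776 + 2992)/(2*(-159 + 97 + 374)) = -3*(-1/20)*(-20) + (½)*2495/312 = (3/20)*(-20) + (½)*(1/312)*2495 = -3 + 2495/624 = 623/624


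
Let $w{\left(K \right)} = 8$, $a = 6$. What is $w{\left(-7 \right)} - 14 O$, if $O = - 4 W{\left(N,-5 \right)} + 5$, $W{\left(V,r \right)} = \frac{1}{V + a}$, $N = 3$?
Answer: $- \frac{502}{9} \approx -55.778$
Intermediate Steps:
$W{\left(V,r \right)} = \frac{1}{6 + V}$ ($W{\left(V,r \right)} = \frac{1}{V + 6} = \frac{1}{6 + V}$)
$O = \frac{41}{9}$ ($O = - \frac{4}{6 + 3} + 5 = - \frac{4}{9} + 5 = \frac{41}{9} \approx 4.5556$)
$w{\left(-7 \right)} - 14 O = 8 - \frac{574}{9} = - \frac{502}{9}$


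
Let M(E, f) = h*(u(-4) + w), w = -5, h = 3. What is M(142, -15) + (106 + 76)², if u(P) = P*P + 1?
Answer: 33160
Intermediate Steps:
u(P) = 1 + P² (u(P) = P² + 1 = 1 + P²)
M(E, f) = 36 (M(E, f) = 3*((1 + (-4)²) - 5) = 3*((1 + 16) - 5) = 3*(17 - 5) = 3*12 = 36)
M(142, -15) + (106 + 76)² = 36 + (106 + 76)² = 36 + 182² = 36 + 33124 = 33160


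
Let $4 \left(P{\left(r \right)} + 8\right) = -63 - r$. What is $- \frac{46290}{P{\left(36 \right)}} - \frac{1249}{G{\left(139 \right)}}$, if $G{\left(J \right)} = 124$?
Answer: $\frac{22796221}{16244} \approx 1403.4$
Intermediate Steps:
$P{\left(r \right)} = - \frac{95}{4} - \frac{r}{4}$ ($P{\left(r \right)} = -8 + \frac{-63 - r}{4} = -8 - \left(\frac{63}{4} + \frac{r}{4}\right) = - \frac{95}{4} - \frac{r}{4}$)
$- \frac{46290}{P{\left(36 \right)}} - \frac{1249}{G{\left(139 \right)}} = - \frac{46290}{- \frac{95}{4} - 9} - \frac{1249}{124} = - \frac{46290}{- \frac{131}{4}} - \frac{1249}{124} = \left(-46290\right) \left(- \frac{4}{131}\right) - \frac{1249}{124} = \frac{185160}{131} - \frac{1249}{124} = \frac{22796221}{16244}$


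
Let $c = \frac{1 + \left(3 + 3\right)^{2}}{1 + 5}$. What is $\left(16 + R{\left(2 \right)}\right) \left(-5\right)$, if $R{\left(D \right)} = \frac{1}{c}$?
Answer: $- \frac{2990}{37} \approx -80.811$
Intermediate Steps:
$c = \frac{37}{6}$ ($c = \frac{1 + 6^{2}}{6} = \left(1 + 36\right) \frac{1}{6} = 37 \cdot \frac{1}{6} = \frac{37}{6} \approx 6.1667$)
$R{\left(D \right)} = \frac{6}{37}$ ($R{\left(D \right)} = \frac{1}{\frac{37}{6}} = \frac{6}{37}$)
$\left(16 + R{\left(2 \right)}\right) \left(-5\right) = \left(16 + \frac{6}{37}\right) \left(-5\right) = \frac{598}{37} \left(-5\right) = - \frac{2990}{37}$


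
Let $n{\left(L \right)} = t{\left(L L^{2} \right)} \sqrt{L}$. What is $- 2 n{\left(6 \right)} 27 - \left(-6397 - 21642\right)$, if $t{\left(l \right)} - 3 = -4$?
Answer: $28039 + 54 \sqrt{6} \approx 28171.0$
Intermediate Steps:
$t{\left(l \right)} = -1$ ($t{\left(l \right)} = 3 - 4 = -1$)
$n{\left(L \right)} = - \sqrt{L}$
$- 2 n{\left(6 \right)} 27 - \left(-6397 - 21642\right) = - 2 \left(- \sqrt{6}\right) 27 - \left(-6397 - 21642\right) = 2 \sqrt{6} \cdot 27 - -28039 = 54 \sqrt{6} + 28039 = 28039 + 54 \sqrt{6}$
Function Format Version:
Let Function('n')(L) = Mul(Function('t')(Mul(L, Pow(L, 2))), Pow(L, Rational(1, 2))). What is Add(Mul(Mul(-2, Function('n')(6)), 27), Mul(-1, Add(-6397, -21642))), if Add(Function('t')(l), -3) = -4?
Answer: Add(28039, Mul(54, Pow(6, Rational(1, 2)))) ≈ 28171.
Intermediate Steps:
Function('t')(l) = -1 (Function('t')(l) = Add(3, -4) = -1)
Function('n')(L) = Mul(-1, Pow(L, Rational(1, 2)))
Add(Mul(Mul(-2, Function('n')(6)), 27), Mul(-1, Add(-6397, -21642))) = Add(Mul(Mul(-2, Mul(-1, Pow(6, Rational(1, 2)))), 27), Mul(-1, Add(-6397, -21642))) = Add(Mul(Mul(2, Pow(6, Rational(1, 2))), 27), Mul(-1, -28039)) = Add(Mul(54, Pow(6, Rational(1, 2))), 28039) = Add(28039, Mul(54, Pow(6, Rational(1, 2))))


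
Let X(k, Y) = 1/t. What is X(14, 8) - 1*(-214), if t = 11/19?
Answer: 2373/11 ≈ 215.73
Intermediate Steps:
t = 11/19 (t = 11*(1/19) = 11/19 ≈ 0.57895)
X(k, Y) = 19/11 (X(k, Y) = 1/(11/19) = 19/11)
X(14, 8) - 1*(-214) = 19/11 - 1*(-214) = 19/11 + 214 = 2373/11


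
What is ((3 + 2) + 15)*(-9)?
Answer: -180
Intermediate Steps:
((3 + 2) + 15)*(-9) = (5 + 15)*(-9) = 20*(-9) = -180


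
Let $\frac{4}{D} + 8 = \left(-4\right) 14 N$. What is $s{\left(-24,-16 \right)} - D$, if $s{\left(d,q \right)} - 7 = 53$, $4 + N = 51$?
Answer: $\frac{39601}{660} \approx 60.002$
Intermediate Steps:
$N = 47$ ($N = -4 + 51 = 47$)
$s{\left(d,q \right)} = 60$ ($s{\left(d,q \right)} = 7 + 53 = 60$)
$D = - \frac{1}{660}$ ($D = \frac{4}{-8 + \left(-4\right) 14 \cdot 47} = \frac{4}{-8 - 2632} = \frac{4}{-2640} = 4 \left(- \frac{1}{2640}\right) = - \frac{1}{660} \approx -0.0015152$)
$s{\left(-24,-16 \right)} - D = 60 - - \frac{1}{660} = 60 + \frac{1}{660} = \frac{39601}{660}$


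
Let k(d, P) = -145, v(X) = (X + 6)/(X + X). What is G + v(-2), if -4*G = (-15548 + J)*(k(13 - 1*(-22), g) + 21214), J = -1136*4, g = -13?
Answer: 105829586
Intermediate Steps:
v(X) = (6 + X)/(2*X) (v(X) = (6 + X)/((2*X)) = (6 + X)*(1/(2*X)) = (6 + X)/(2*X))
J = -4544
G = 105829587 (G = -(-15548 - 4544)*(-145 + 21214)/4 = -(-5023)*21069 = -1/4*(-423318348) = 105829587)
G + v(-2) = 105829587 + (1/2)*(6 - 2)/(-2) = 105829587 + (1/2)*(-1/2)*4 = 105829587 - 1 = 105829586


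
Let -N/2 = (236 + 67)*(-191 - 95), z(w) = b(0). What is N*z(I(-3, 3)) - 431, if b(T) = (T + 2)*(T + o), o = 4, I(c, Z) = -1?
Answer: 1386097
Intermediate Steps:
b(T) = (2 + T)*(4 + T) (b(T) = (T + 2)*(T + 4) = (2 + T)*(4 + T))
z(w) = 8 (z(w) = 8 + 0² + 6*0 = 8 + 0 + 0 = 8)
N = 173316 (N = -2*(236 + 67)*(-191 - 95) = -606*(-286) = -2*(-86658) = 173316)
N*z(I(-3, 3)) - 431 = 173316*8 - 431 = 1386528 - 431 = 1386097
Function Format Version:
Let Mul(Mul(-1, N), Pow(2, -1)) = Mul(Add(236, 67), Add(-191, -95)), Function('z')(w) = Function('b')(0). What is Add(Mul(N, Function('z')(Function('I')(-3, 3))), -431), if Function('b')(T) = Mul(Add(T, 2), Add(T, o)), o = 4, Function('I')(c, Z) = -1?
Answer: 1386097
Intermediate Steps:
Function('b')(T) = Mul(Add(2, T), Add(4, T)) (Function('b')(T) = Mul(Add(T, 2), Add(T, 4)) = Mul(Add(2, T), Add(4, T)))
Function('z')(w) = 8 (Function('z')(w) = Add(8, Pow(0, 2), Mul(6, 0)) = Add(8, 0, 0) = 8)
N = 173316 (N = Mul(-2, Mul(Add(236, 67), Add(-191, -95))) = Mul(-2, Mul(303, -286)) = Mul(-2, -86658) = 173316)
Add(Mul(N, Function('z')(Function('I')(-3, 3))), -431) = Add(Mul(173316, 8), -431) = Add(1386528, -431) = 1386097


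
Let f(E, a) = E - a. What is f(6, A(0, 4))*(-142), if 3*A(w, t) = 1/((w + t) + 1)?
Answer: -12638/15 ≈ -842.53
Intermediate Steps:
A(w, t) = 1/(3*(1 + t + w)) (A(w, t) = 1/(3*((w + t) + 1)) = 1/(3*((t + w) + 1)) = 1/(3*(1 + t + w)))
f(6, A(0, 4))*(-142) = (6 - 1/(3*(1 + 4 + 0)))*(-142) = (6 - 1/(3*5))*(-142) = (6 - 1*1/15)*(-142) = (6 - 1/15)*(-142) = (89/15)*(-142) = -12638/15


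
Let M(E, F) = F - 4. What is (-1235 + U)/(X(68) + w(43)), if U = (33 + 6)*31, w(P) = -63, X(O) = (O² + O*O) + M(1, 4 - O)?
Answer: -26/9117 ≈ -0.0028518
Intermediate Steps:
M(E, F) = -4 + F
X(O) = -O + 2*O² (X(O) = (O² + O*O) + (-4 + (4 - O)) = (O² + O²) - O = 2*O² - O = -O + 2*O²)
U = 1209 (U = 39*31 = 1209)
(-1235 + U)/(X(68) + w(43)) = (-1235 + 1209)/(68*(-1 + 2*68) - 63) = -26/(68*(-1 + 136) - 63) = -26/(68*135 - 63) = -26/(9180 - 63) = -26/9117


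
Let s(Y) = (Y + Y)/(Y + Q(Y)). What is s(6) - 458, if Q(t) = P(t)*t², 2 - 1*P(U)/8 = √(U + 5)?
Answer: -7298424/15935 - 96*√11/15935 ≈ -458.03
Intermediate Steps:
P(U) = 16 - 8*√(5 + U) (P(U) = 16 - 8*√(U + 5) = 16 - 8*√(5 + U))
Q(t) = t²*(16 - 8*√(5 + t)) (Q(t) = (16 - 8*√(5 + t))*t² = t²*(16 - 8*√(5 + t)))
s(Y) = 2*Y/(Y + 8*Y²*(2 - √(5 + Y))) (s(Y) = (Y + Y)/(Y + 8*Y²*(2 - √(5 + Y))) = (2*Y)/(Y + 8*Y²*(2 - √(5 + Y))) = 2*Y/(Y + 8*Y²*(2 - √(5 + Y))))
s(6) - 458 = -2/(-1 + 8*6*(-2 + √(5 + 6))) - 458 = -2/(-1 + 8*6*(-2 + √11)) - 458 = -2/(-1 + (-96 + 48*√11)) - 458 = -2/(-97 + 48*√11) - 458 = -458 - 2/(-97 + 48*√11)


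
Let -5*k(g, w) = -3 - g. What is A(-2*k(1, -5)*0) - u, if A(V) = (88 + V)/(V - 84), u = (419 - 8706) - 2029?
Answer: 216614/21 ≈ 10315.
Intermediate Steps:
k(g, w) = ⅗ + g/5 (k(g, w) = -(-3 - g)/5 = ⅗ + g/5)
u = -10316 (u = -8287 - 2029 = -10316)
A(V) = (88 + V)/(-84 + V)
A(-2*k(1, -5)*0) - u = (88 - 2*(⅗ + (⅕)*1)*0)/(-84 - 2*(⅗ + (⅕)*1)*0) - 1*(-10316) = (88 - 2*(⅗ + ⅕)*0)/(-84 - 2*(⅗ + ⅕)*0) + 10316 = (88 - 2*⅘*0)/(-84 - 2*⅘*0) + 10316 = (88 - 8/5*0)/(-84 - 8/5*0) + 10316 = (88 + 0)/(-84 + 0) + 10316 = 88/(-84) + 10316 = -1/84*88 + 10316 = -22/21 + 10316 = 216614/21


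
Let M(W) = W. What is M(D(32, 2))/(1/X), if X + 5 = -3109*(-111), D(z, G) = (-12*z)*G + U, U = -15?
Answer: -270208602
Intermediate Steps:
D(z, G) = -15 - 12*G*z (D(z, G) = (-12*z)*G - 15 = -12*G*z - 15 = -15 - 12*G*z)
X = 345094 (X = -5 - 3109*(-111) = -5 + 345099 = 345094)
M(D(32, 2))/(1/X) = (-15 - 12*2*32)/(1/345094) = (-15 - 768)/(1/345094) = -783*345094 = -270208602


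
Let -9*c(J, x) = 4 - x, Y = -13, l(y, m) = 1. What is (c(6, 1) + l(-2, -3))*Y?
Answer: -26/3 ≈ -8.6667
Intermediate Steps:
c(J, x) = -4/9 + x/9 (c(J, x) = -(4 - x)/9 = -4/9 + x/9)
(c(6, 1) + l(-2, -3))*Y = ((-4/9 + (1/9)*1) + 1)*(-13) = ((-4/9 + 1/9) + 1)*(-13) = (-1/3 + 1)*(-13) = (2/3)*(-13) = -26/3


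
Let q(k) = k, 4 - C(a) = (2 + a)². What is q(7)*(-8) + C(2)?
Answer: -68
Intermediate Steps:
C(a) = 4 - (2 + a)²
q(7)*(-8) + C(2) = 7*(-8) + (4 - (2 + 2)²) = -56 + (4 - 1*4²) = -56 + (4 - 1*16) = -56 + (4 - 16) = -56 - 12 = -68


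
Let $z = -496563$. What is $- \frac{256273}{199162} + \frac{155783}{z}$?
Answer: $- \frac{158281743545}{98896480206} \approx -1.6005$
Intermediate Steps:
$- \frac{256273}{199162} + \frac{155783}{z} = - \frac{256273}{199162} + \frac{155783}{-496563} = \left(-256273\right) \frac{1}{199162} + 155783 \left(- \frac{1}{496563}\right) = - \frac{256273}{199162} - \frac{155783}{496563} = - \frac{158281743545}{98896480206}$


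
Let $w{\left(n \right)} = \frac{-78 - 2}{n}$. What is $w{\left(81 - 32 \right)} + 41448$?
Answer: $\frac{2030872}{49} \approx 41446.0$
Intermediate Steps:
$w{\left(n \right)} = - \frac{80}{n}$
$w{\left(81 - 32 \right)} + 41448 = - \frac{80}{81 - 32} + 41448 = - \frac{80}{49} + 41448 = \frac{2030872}{49}$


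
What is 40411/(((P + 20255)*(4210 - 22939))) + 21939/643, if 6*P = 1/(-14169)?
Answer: 78615874615807813/2304123487883227 ≈ 34.120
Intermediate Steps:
P = -1/85014 (P = (⅙)/(-14169) = (⅙)*(-1/14169) = -1/85014 ≈ -1.1763e-5)
40411/(((P + 20255)*(4210 - 22939))) + 21939/643 = 40411/(((-1/85014 + 20255)*(4210 - 22939))) + 21939/643 = 40411/(((1721958569/85014)*(-18729))) + 21939*(1/643) = 40411/(-3583395782089/9446) + 21939/643 = 40411*(-9446/3583395782089) + 21939/643 = -381722306/3583395782089 + 21939/643 = 78615874615807813/2304123487883227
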